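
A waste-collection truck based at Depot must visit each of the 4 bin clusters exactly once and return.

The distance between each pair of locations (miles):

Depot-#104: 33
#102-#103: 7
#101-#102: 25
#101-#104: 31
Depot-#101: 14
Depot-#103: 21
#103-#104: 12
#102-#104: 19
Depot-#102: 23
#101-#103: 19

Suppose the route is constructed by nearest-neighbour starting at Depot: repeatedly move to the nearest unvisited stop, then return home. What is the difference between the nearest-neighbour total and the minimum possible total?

Excess over optimum: 5 miles.

Depot: #101=14, #103=21, #102=23, #104=33 ⇒ #101
#101: #103=19, #102=25, #104=31 ⇒ #103
#103: #102=7, #104=12 ⇒ #102
#102: #104=19 ⇒ #104
NN route Depot → #101 → #103 → #102 → #104 → Depot costs 92.
Optimal: Depot → #101 → #103 → #104 → #102 → Depot costs 87 (by enumerating all 12 distinct tours).
Excess = 92 − 87 = 5.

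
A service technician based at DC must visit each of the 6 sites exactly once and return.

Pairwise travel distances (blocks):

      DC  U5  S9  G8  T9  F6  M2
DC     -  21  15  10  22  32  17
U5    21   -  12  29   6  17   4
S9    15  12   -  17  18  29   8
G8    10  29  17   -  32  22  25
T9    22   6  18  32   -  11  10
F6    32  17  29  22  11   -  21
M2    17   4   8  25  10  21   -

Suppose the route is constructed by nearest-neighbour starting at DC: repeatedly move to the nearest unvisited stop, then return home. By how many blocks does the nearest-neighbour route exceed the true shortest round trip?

From DC: G8=10, S9=15, M2=17, U5=21, T9=22, F6=32 → choose G8 (10).
From G8: S9=17, F6=22, M2=25, U5=29, T9=32 → choose S9 (17).
From S9: M2=8, U5=12, T9=18, F6=29 → choose M2 (8).
From M2: U5=4, T9=10, F6=21 → choose U5 (4).
From U5: T9=6, F6=17 → choose T9 (6).
From T9: F6=11 → choose F6 (11).
NN route DC → G8 → S9 → M2 → U5 → T9 → F6 → DC costs 88.
Optimal: DC → S9 → M2 → U5 → T9 → F6 → G8 → DC costs 76 (by enumerating all 360 distinct tours).
Excess = 88 − 76 = 12.

12 blocks longer than the optimal tour.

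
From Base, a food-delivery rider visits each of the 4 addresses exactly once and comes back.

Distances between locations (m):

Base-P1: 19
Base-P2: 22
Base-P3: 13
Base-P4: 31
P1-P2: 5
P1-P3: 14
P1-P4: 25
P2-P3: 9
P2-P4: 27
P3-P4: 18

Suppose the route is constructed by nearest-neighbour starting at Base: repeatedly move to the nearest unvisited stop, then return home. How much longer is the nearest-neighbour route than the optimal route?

From Base: P3=13, P1=19, P2=22, P4=31 → choose P3 (13).
From P3: P2=9, P1=14, P4=18 → choose P2 (9).
From P2: P1=5, P4=27 → choose P1 (5).
From P1: P4=25 → choose P4 (25).
NN route Base → P3 → P2 → P1 → P4 → Base costs 83.
Optimal: Base → P1 → P2 → P3 → P4 → Base costs 82 (by enumerating all 12 distinct tours).
Excess = 83 − 82 = 1.

1 m longer than the optimal tour.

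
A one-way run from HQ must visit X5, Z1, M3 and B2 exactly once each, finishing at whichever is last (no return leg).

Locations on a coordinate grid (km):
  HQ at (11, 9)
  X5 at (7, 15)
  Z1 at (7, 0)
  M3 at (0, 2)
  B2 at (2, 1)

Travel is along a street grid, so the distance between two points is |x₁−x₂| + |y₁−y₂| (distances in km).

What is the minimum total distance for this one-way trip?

Minimum one-way distance = 34 km.

There are 4! = 24 possible orderings.
HQ→X5→Z1→M3→B2: 10+15+9+3 = 37
HQ→X5→Z1→B2→M3: 10+15+6+3 = 34
HQ→X5→M3→Z1→B2: 10+20+9+6 = 45
HQ→X5→M3→B2→Z1: 10+20+3+6 = 39
HQ→X5→B2→Z1→M3: 10+19+6+9 = 44
HQ→X5→B2→M3→Z1: 10+19+3+9 = 41
HQ→Z1→X5→M3→B2: 13+15+20+3 = 51
HQ→Z1→X5→B2→M3: 13+15+19+3 = 50
HQ→Z1→M3→X5→B2: 13+9+20+19 = 61
HQ→Z1→M3→B2→X5: 13+9+3+19 = 44
HQ→Z1→B2→X5→M3: 13+6+19+20 = 58
HQ→Z1→B2→M3→X5: 13+6+3+20 = 42
HQ→M3→X5→Z1→B2: 18+20+15+6 = 59
HQ→M3→X5→B2→Z1: 18+20+19+6 = 63
… (10 more)
The minimum is 34.
One shortest path: HQ → X5 → Z1 → B2 → M3.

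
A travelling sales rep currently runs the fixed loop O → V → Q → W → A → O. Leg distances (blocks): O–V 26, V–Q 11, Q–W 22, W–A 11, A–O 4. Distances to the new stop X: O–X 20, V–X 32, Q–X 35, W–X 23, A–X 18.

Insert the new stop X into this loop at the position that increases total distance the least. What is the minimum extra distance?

Insertion cost between consecutive stops i–j is d(i,X) + d(X,j) − d(i,j):
  between O and V: 20 + 32 − 26 = 26
  between V and Q: 32 + 35 − 11 = 56
  between Q and W: 35 + 23 − 22 = 36
  between W and A: 23 + 18 − 11 = 30
  between A and O: 18 + 20 − 4 = 34
Cheapest insertion is between O and V, adding 26.
New total = 74 + 26 = 100.

Minimum extra distance: 26 blocks, inserting X between O and V.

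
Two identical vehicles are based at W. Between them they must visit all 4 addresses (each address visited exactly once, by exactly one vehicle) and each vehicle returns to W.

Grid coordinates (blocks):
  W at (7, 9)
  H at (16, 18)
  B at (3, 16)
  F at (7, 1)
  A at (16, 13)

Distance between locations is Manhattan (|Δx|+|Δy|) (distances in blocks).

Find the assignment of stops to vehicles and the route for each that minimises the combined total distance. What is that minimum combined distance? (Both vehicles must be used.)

There are 2^3 − 1 = 7 ways to divide the 4 stops into two non-empty groups. For each, the best each vehicle can do is its own shortest tour through its group:
  {H} + {B, F, A}: 36 + 56 = 92
  {B} + {H, F, A}: 22 + 52 = 74
  {H, B} + {F, A}: 44 + 42 = 86
  {F} + {H, B, A}: 16 + 44 = 60
  {H, F} + {B, A}: 52 + 40 = 92
  {B, F} + {H, A}: 38 + 36 = 74
  … (7 splits in total)
Best: vehicle 1 W → F → W = 16; vehicle 2 W → B → H → A → W = 44; combined 60.

60 blocks — the smallest possible combined total.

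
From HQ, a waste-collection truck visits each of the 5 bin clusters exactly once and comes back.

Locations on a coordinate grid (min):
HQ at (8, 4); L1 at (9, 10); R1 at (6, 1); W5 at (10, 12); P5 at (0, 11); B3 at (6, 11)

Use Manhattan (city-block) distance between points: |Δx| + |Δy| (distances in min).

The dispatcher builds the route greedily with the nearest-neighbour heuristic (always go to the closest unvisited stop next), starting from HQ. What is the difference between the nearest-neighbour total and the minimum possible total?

6 min longer than the optimal tour.

HQ: R1=5, L1=7, B3=9, W5=10, P5=15 ⇒ R1
R1: B3=10, L1=12, W5=15, P5=16 ⇒ B3
B3: L1=4, W5=5, P5=6 ⇒ L1
L1: W5=3, P5=10 ⇒ W5
W5: P5=11 ⇒ P5
NN route HQ → R1 → B3 → L1 → W5 → P5 → HQ costs 48.
Optimal: HQ → L1 → W5 → P5 → B3 → R1 → HQ costs 42 (by enumerating all 60 distinct tours).
Excess = 48 − 42 = 6.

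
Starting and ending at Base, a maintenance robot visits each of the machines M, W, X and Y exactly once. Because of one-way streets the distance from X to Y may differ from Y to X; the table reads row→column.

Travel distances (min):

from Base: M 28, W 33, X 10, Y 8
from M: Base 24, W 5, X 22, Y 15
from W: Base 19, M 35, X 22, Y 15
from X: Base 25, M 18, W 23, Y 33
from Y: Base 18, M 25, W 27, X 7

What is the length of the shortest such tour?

Base→M→W→X→Y→Base: 28+5+22+33+18 = 106
Base→M→W→Y→X→Base: 28+5+15+7+25 = 80
Base→M→X→W→Y→Base: 28+22+23+15+18 = 106
Base→M→X→Y→W→Base: 28+22+33+27+19 = 129
Base→M→Y→W→X→Base: 28+15+27+22+25 = 117
Base→M→Y→X→W→Base: 28+15+7+23+19 = 92
Base→W→M→X→Y→Base: 33+35+22+33+18 = 141
Base→W→M→Y→X→Base: 33+35+15+7+25 = 115
Base→W→X→M→Y→Base: 33+22+18+15+18 = 106
Base→W→X→Y→M→Base: 33+22+33+25+24 = 137
Base→W→Y→M→X→Base: 33+15+25+22+25 = 120
Base→W→Y→X→M→Base: 33+15+7+18+24 = 97
Base→X→M→W→Y→Base: 10+18+5+15+18 = 66
Base→X→M→Y→W→Base: 10+18+15+27+19 = 89
… (10 more)
Base→Y→X→M→W→Base: 8+7+18+5+19 = 57  ← best
The minimum is 57.
One optimal route: Base → Y → X → M → W → Base.

57 min — the shortest possible round trip.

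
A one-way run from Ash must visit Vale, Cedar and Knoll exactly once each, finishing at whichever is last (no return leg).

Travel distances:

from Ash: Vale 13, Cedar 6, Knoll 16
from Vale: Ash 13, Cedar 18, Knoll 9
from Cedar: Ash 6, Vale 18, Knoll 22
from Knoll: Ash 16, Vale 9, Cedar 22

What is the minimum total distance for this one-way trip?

There are 3! = 6 possible orderings.
Ash - Vale - Cedar - Knoll: 13+18+22 = 53
Ash - Vale - Knoll - Cedar: 13+9+22 = 44
Ash - Cedar - Vale - Knoll: 6+18+9 = 33
Ash - Cedar - Knoll - Vale: 6+22+9 = 37
Ash - Knoll - Vale - Cedar: 16+9+18 = 43
Ash - Knoll - Cedar - Vale: 16+22+18 = 56
The minimum is 33.
One shortest path: Ash → Cedar → Vale → Knoll.

Shortest open route: 33.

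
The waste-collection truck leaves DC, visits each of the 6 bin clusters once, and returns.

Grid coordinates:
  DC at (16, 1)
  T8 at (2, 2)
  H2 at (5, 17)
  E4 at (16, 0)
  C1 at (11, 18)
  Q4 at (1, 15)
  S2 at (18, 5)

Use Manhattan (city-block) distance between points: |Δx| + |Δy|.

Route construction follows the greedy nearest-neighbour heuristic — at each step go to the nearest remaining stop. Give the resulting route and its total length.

Total distance 76 via the nearest-neighbour route DC → E4 → S2 → T8 → Q4 → H2 → C1 → DC.

From DC: distances to unvisited — E4=1, S2=6, T8=15, C1=22, H2=27, Q4=29. Nearest is E4 (1).
From E4: distances to unvisited — S2=7, T8=16, C1=23, H2=28, Q4=30. Nearest is S2 (7).
From S2: distances to unvisited — T8=19, C1=20, H2=25, Q4=27. Nearest is T8 (19).
From T8: distances to unvisited — Q4=14, H2=18, C1=25. Nearest is Q4 (14).
From Q4: distances to unvisited — H2=6, C1=13. Nearest is H2 (6).
From H2: distances to unvisited — C1=7. Nearest is C1 (7).
Return C1→DC: 22.
Total = 1 + 7 + 19 + 14 + 6 + 7 + 22 = 76.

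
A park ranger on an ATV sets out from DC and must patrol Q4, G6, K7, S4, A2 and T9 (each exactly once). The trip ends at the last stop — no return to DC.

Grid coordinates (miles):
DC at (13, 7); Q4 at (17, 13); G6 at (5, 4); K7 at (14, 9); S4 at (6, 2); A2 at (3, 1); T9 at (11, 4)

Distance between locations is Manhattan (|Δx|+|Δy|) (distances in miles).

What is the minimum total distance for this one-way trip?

There are 6! = 720 possible orderings.
DC → Q4 → G6 → K7 → S4 → A2 → T9: 10+21+14+15+4+11 = 75
DC → Q4 → G6 → K7 → S4 → T9 → A2: 10+21+14+15+7+11 = 78
DC → Q4 → G6 → K7 → A2 → S4 → T9: 10+21+14+19+4+7 = 75
DC → Q4 → G6 → K7 → A2 → T9 → S4: 10+21+14+19+11+7 = 82
DC → Q4 → G6 → K7 → T9 → S4 → A2: 10+21+14+8+7+4 = 64
DC → Q4 → G6 → K7 → T9 → A2 → S4: 10+21+14+8+11+4 = 68
DC → Q4 → G6 → S4 → K7 → A2 → T9: 10+21+3+15+19+11 = 79
DC → Q4 → G6 → S4 → K7 → T9 → A2: 10+21+3+15+8+11 = 68
… (712 more)
DC → Q4 → K7 → T9 → G6 → S4 → A2: 10+7+8+6+3+4 = 38  ← best
The minimum is 38.
One shortest path: DC → Q4 → K7 → T9 → G6 → S4 → A2.

Minimum one-way distance = 38 miles.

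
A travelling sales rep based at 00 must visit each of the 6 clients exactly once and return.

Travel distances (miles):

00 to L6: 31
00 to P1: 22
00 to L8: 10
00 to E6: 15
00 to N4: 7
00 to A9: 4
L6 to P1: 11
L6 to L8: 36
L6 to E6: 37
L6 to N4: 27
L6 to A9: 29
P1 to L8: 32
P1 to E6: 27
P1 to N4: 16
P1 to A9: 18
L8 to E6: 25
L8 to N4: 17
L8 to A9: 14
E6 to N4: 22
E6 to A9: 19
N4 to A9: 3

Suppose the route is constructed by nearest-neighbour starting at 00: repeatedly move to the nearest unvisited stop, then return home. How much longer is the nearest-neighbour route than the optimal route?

Excess over optimum: 4 miles.

00: A9=4, N4=7, L8=10, E6=15, P1=22, L6=31 ⇒ A9
A9: N4=3, L8=14, P1=18, E6=19, L6=29 ⇒ N4
N4: P1=16, L8=17, E6=22, L6=27 ⇒ P1
P1: L6=11, E6=27, L8=32 ⇒ L6
L6: L8=36, E6=37 ⇒ L8
L8: E6=25 ⇒ E6
NN route 00 → A9 → N4 → P1 → L6 → L8 → E6 → 00 costs 110.
Optimal: 00 → L8 → E6 → L6 → P1 → N4 → A9 → 00 costs 106 (by enumerating all 360 distinct tours).
Excess = 110 − 106 = 4.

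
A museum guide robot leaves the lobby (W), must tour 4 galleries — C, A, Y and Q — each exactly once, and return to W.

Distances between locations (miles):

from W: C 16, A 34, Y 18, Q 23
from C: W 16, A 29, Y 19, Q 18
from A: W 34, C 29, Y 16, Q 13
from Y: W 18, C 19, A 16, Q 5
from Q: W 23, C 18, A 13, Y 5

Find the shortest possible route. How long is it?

There are 12 distinct closed tours to check (reversals are equivalent).
W → C → A → Y → Q → W: 16+29+16+5+23 = 89
W → C → A → Q → Y → W: 16+29+13+5+18 = 81
W → C → Y → A → Q → W: 16+19+16+13+23 = 87
W → C → Y → Q → A → W: 16+19+5+13+34 = 87
W → C → Q → A → Y → W: 16+18+13+16+18 = 81
W → C → Q → Y → A → W: 16+18+5+16+34 = 89
W → A → C → Y → Q → W: 34+29+19+5+23 = 110
W → A → C → Q → Y → W: 34+29+18+5+18 = 104
W → A → Y → C → Q → W: 34+16+19+18+23 = 110
W → A → Q → C → Y → W: 34+13+18+19+18 = 102
W → Y → C → A → Q → W: 18+19+29+13+23 = 102
W → Y → A → C → Q → W: 18+16+29+18+23 = 104
The minimum is 81.
One optimal route: W → C → A → Q → Y → W (or its reverse).

81 miles — the shortest possible round trip.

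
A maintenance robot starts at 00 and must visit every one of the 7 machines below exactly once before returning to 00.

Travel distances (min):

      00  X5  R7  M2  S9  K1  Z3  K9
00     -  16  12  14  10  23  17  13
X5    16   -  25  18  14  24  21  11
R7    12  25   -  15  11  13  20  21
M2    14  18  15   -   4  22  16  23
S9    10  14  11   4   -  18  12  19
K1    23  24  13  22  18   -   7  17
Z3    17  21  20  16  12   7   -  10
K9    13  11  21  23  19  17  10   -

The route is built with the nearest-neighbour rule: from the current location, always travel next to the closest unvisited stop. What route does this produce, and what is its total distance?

Total distance 86 min via the nearest-neighbour route 00 → S9 → M2 → R7 → K1 → Z3 → K9 → X5 → 00.

At 00 the remaining stops are S9 10, R7 12, K9 13, M2 14, X5 16, Z3 17, K1 23; go to S9.
At S9 the remaining stops are M2 4, R7 11, Z3 12, X5 14, K1 18, K9 19; go to M2.
At M2 the remaining stops are R7 15, Z3 16, X5 18, K1 22, K9 23; go to R7.
At R7 the remaining stops are K1 13, Z3 20, K9 21, X5 25; go to K1.
At K1 the remaining stops are Z3 7, K9 17, X5 24; go to Z3.
At Z3 the remaining stops are K9 10, X5 21; go to K9.
At K9 the remaining stops are X5 11; go to X5.
Return X5→00: 16.
Total = 10 + 4 + 15 + 13 + 7 + 10 + 11 + 16 = 86.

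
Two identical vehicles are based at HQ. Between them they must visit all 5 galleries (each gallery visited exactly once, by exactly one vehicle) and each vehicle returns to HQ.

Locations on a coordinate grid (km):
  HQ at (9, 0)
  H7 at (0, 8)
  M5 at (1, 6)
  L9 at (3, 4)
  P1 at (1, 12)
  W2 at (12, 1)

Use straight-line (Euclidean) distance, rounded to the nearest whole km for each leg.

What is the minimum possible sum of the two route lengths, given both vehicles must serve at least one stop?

Check every non-empty split of the stops between the two vehicles; for each half take its own optimal tour:
  {H7} + {M5, L9, P1, W2}: 24 + 35 = 59
  {M5} + {H7, L9, P1, W2}: 20 + 35 = 55
  {H7, M5} + {L9, P1, W2}: 24 + 34 = 58
  {L9} + {H7, M5, P1, W2}: 14 + 35 = 49
  {H7, L9} + {M5, P1, W2}: 24 + 35 = 59
  {M5, L9} + {H7, P1, W2}: 20 + 35 = 55
  … (15 splits in total)
  {H7, M5, L9, P1} + {W2}: 30 + 6 = 36  ← best
Best: vehicle 1 HQ → L9 → M5 → H7 → P1 → HQ = 30; vehicle 2 HQ → W2 → HQ = 6; combined 36.

Minimum combined distance: 36 km.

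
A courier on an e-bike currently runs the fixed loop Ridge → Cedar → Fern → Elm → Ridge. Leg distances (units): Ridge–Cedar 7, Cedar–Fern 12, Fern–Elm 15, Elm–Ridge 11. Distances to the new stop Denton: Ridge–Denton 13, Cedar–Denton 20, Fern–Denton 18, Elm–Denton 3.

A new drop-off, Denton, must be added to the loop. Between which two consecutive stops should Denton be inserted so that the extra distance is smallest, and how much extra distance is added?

Insertion cost between consecutive stops i–j is d(i,Denton) + d(Denton,j) − d(i,j):
  between Ridge and Cedar: 13 + 20 − 7 = 26
  between Cedar and Fern: 20 + 18 − 12 = 26
  between Fern and Elm: 18 + 3 − 15 = 6
  between Elm and Ridge: 3 + 13 − 11 = 5
Cheapest insertion is between Elm and Ridge, adding 5.
New total = 45 + 5 = 50.

Adding 5 by placing Denton on the Elm–Ridge leg.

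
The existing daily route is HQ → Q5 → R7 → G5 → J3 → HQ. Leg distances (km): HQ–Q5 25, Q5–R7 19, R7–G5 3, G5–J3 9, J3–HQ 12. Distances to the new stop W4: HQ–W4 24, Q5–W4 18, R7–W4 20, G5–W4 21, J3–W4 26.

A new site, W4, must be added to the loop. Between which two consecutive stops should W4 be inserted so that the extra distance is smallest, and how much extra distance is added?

Minimum extra distance: 17 km, inserting W4 between HQ and Q5.

Insertion cost between consecutive stops i–j is d(i,W4) + d(W4,j) − d(i,j):
  between HQ and Q5: 24 + 18 − 25 = 17
  between Q5 and R7: 18 + 20 − 19 = 19
  between R7 and G5: 20 + 21 − 3 = 38
  between G5 and J3: 21 + 26 − 9 = 38
  between J3 and HQ: 26 + 24 − 12 = 38
Cheapest insertion is between HQ and Q5, adding 17.
New total = 68 + 17 = 85.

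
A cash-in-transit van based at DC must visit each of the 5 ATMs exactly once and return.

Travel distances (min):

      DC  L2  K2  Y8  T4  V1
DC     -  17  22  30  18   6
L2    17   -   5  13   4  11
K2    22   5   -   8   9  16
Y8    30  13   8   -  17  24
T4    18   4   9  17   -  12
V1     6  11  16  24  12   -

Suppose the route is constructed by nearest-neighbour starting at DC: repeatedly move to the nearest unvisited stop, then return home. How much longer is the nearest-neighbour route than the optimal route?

The nearest-neighbour route is 3 min longer than optimal.

DC: V1=6, L2=17, T4=18, K2=22, Y8=30 ⇒ V1
V1: L2=11, T4=12, K2=16, Y8=24 ⇒ L2
L2: T4=4, K2=5, Y8=13 ⇒ T4
T4: K2=9, Y8=17 ⇒ K2
K2: Y8=8 ⇒ Y8
NN route DC → V1 → L2 → T4 → K2 → Y8 → DC costs 68.
Optimal: DC → L2 → K2 → Y8 → T4 → V1 → DC costs 65 (by enumerating all 60 distinct tours).
Excess = 68 − 65 = 3.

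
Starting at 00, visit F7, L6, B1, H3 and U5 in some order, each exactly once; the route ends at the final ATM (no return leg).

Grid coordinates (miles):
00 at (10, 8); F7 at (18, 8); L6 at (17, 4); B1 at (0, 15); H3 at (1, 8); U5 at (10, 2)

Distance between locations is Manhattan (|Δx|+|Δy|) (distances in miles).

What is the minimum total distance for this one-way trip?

There are 5! = 120 possible orderings.
00→F7→L6→B1→H3→U5: 8+5+28+8+15 = 64
00→F7→L6→B1→U5→H3: 8+5+28+23+15 = 79
00→F7→L6→H3→B1→U5: 8+5+20+8+23 = 64
00→F7→L6→H3→U5→B1: 8+5+20+15+23 = 71
00→F7→L6→U5→B1→H3: 8+5+9+23+8 = 53
00→F7→L6→U5→H3→B1: 8+5+9+15+8 = 45
00→F7→B1→L6→H3→U5: 8+25+28+20+15 = 96
00→F7→B1→L6→U5→H3: 8+25+28+9+15 = 85
00→F7→B1→H3→L6→U5: 8+25+8+20+9 = 70
00→F7→B1→H3→U5→L6: 8+25+8+15+9 = 65
00→F7→B1→U5→L6→H3: 8+25+23+9+20 = 85
00→F7→B1→U5→H3→L6: 8+25+23+15+20 = 91
00→F7→H3→L6→B1→U5: 8+17+20+28+23 = 96
00→F7→H3→L6→U5→B1: 8+17+20+9+23 = 77
… (106 more)
The minimum is 45.
One shortest path: 00 → F7 → L6 → U5 → H3 → B1.

Minimum one-way distance = 45 miles.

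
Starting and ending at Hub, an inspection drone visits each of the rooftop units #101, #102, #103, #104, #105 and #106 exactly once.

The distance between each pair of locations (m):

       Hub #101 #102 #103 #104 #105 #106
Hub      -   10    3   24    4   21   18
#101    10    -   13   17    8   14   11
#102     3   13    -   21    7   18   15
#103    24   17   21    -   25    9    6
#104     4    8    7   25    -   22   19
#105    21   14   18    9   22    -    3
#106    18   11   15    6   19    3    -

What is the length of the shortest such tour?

Minimum total distance: 59 m.

With 6 stops there are 6!/2 = 360 distinct round trips (a route and its reverse cost the same).
Hub - #101 - #102 - #103 - #104 - #105 - #106 - Hub: 10+13+21+25+22+3+18 = 112
Hub - #101 - #102 - #103 - #104 - #106 - #105 - Hub: 10+13+21+25+19+3+21 = 112
Hub - #101 - #102 - #103 - #105 - #104 - #106 - Hub: 10+13+21+9+22+19+18 = 112
Hub - #101 - #102 - #103 - #105 - #106 - #104 - Hub: 10+13+21+9+3+19+4 = 79
Hub - #101 - #102 - #103 - #106 - #104 - #105 - Hub: 10+13+21+6+19+22+21 = 112
Hub - #101 - #102 - #103 - #106 - #105 - #104 - Hub: 10+13+21+6+3+22+4 = 79
Hub - #101 - #102 - #104 - #103 - #105 - #106 - Hub: 10+13+7+25+9+3+18 = 85
Hub - #101 - #102 - #104 - #103 - #106 - #105 - Hub: 10+13+7+25+6+3+21 = 85
… (352 more)
Hub - #102 - #103 - #105 - #106 - #101 - #104 - Hub: 3+21+9+3+11+8+4 = 59  ← best
The minimum is 59.
One optimal route: Hub → #102 → #103 → #105 → #106 → #101 → #104 → Hub (or its reverse).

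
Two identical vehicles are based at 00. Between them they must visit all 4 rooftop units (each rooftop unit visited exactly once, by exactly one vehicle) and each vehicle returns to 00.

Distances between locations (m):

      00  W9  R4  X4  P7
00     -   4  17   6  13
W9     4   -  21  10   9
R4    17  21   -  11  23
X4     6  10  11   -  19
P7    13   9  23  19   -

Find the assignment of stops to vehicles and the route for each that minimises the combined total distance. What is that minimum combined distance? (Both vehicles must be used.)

Try each way of splitting the stops between the two vehicles (each non-empty) and, for each split, find the best tour for each vehicle:
  {W9} + {R4, X4, P7}: 8 + 53 = 61
  {R4} + {W9, X4, P7}: 34 + 38 = 72
  {W9, R4} + {X4, P7}: 42 + 38 = 80
  {X4} + {W9, R4, P7}: 12 + 53 = 65
  {W9, X4} + {R4, P7}: 20 + 53 = 73
  {R4, X4} + {W9, P7}: 34 + 26 = 60
  … (7 splits in total)
Best: vehicle 1 00 → R4 → X4 → 00 = 34; vehicle 2 00 → W9 → P7 → 00 = 26; combined 60.

Minimum combined distance: 60 m.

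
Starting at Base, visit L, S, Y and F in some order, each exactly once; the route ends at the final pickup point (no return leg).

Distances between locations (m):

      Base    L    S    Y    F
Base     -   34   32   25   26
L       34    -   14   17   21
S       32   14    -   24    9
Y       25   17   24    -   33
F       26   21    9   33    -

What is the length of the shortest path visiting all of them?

Shortest open route: 65 m.

There are 4! = 24 possible orderings.
Base→L→S→Y→F: 34+14+24+33 = 105
Base→L→S→F→Y: 34+14+9+33 = 90
Base→L→Y→S→F: 34+17+24+9 = 84
Base→L→Y→F→S: 34+17+33+9 = 93
Base→L→F→S→Y: 34+21+9+24 = 88
Base→L→F→Y→S: 34+21+33+24 = 112
Base→S→L→Y→F: 32+14+17+33 = 96
Base→S→L→F→Y: 32+14+21+33 = 100
Base→S→Y→L→F: 32+24+17+21 = 94
Base→S→Y→F→L: 32+24+33+21 = 110
Base→S→F→L→Y: 32+9+21+17 = 79
Base→S→F→Y→L: 32+9+33+17 = 91
Base→Y→L→S→F: 25+17+14+9 = 65
Base→Y→L→F→S: 25+17+21+9 = 72
… (10 more)
The minimum is 65.
One shortest path: Base → Y → L → S → F.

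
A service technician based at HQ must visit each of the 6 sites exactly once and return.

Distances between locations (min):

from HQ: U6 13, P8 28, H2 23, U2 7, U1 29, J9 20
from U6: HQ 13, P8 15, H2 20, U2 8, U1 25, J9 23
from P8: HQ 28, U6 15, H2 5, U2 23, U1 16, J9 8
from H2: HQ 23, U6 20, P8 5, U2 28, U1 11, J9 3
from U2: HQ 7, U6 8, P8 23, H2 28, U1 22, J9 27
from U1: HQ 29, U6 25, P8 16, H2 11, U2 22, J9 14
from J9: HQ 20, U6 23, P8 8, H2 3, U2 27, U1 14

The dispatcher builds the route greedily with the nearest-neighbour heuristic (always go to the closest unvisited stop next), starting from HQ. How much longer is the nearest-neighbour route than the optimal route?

HQ: U2=7, U6=13, J9=20, H2=23, P8=28, U1=29 ⇒ U2
U2: U6=8, U1=22, P8=23, J9=27, H2=28 ⇒ U6
U6: P8=15, H2=20, J9=23, U1=25 ⇒ P8
P8: H2=5, J9=8, U1=16 ⇒ H2
H2: J9=3, U1=11 ⇒ J9
J9: U1=14 ⇒ U1
NN route HQ → U2 → U6 → P8 → H2 → J9 → U1 → HQ costs 81.
Optimal: HQ → U6 → P8 → H2 → J9 → U1 → U2 → HQ costs 79 (by enumerating all 360 distinct tours).
Excess = 81 − 79 = 2.

Excess over optimum: 2 min.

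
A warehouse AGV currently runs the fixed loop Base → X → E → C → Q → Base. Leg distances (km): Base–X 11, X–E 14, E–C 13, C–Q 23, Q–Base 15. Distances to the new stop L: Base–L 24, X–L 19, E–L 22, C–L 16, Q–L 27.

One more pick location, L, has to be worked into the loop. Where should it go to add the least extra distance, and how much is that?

Adding 20 km by placing L on the C–Q leg.

Insertion cost between consecutive stops i–j is d(i,L) + d(L,j) − d(i,j):
  between Base and X: 24 + 19 − 11 = 32
  between X and E: 19 + 22 − 14 = 27
  between E and C: 22 + 16 − 13 = 25
  between C and Q: 16 + 27 − 23 = 20
  between Q and Base: 27 + 24 − 15 = 36
Cheapest insertion is between C and Q, adding 20.
New total = 76 + 20 = 96.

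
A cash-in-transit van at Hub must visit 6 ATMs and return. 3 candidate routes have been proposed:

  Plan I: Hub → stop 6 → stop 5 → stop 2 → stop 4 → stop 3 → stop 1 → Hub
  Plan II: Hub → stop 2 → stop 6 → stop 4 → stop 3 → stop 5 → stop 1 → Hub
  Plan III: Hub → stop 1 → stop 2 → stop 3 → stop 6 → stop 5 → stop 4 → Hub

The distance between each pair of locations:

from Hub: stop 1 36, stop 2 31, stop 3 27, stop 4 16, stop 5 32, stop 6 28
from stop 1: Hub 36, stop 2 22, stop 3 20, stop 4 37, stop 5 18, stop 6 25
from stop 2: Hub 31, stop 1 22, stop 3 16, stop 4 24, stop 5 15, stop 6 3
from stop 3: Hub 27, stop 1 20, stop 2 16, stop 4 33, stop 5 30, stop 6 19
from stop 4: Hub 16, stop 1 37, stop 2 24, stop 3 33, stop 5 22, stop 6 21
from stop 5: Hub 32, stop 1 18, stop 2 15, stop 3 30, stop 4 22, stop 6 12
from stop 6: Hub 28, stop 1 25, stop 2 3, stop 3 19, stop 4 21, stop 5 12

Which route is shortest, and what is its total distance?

Plan I: 28 + 12 + 15 + 24 + 33 + 20 + 36 = 168
Plan II: 31 + 3 + 21 + 33 + 30 + 18 + 36 = 172
Plan III: 36 + 22 + 16 + 19 + 12 + 22 + 16 = 143

Shortest is Plan III, total 143.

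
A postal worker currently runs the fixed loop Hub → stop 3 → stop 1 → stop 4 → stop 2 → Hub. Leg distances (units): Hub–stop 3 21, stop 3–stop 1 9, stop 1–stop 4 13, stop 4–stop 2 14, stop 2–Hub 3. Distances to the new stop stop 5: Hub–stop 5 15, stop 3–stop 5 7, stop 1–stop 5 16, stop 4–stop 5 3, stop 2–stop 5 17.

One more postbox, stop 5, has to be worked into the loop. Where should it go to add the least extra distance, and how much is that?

Minimum extra distance: 1, inserting stop 5 between Hub and stop 3.

Insertion cost between consecutive stops i–j is d(i,stop 5) + d(stop 5,j) − d(i,j):
  between Hub and stop 3: 15 + 7 − 21 = 1
  between stop 3 and stop 1: 7 + 16 − 9 = 14
  between stop 1 and stop 4: 16 + 3 − 13 = 6
  between stop 4 and stop 2: 3 + 17 − 14 = 6
  between stop 2 and Hub: 17 + 15 − 3 = 29
Cheapest insertion is between Hub and stop 3, adding 1.
New total = 60 + 1 = 61.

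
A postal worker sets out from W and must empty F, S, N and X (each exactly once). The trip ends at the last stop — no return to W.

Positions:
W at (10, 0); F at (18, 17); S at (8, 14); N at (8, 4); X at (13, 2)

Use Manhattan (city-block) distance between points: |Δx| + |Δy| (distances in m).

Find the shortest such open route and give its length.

There are 4! = 24 possible orderings.
W - F - S - N - X: 25+13+10+7 = 55
W - F - S - X - N: 25+13+17+7 = 62
W - F - N - S - X: 25+23+10+17 = 75
W - F - N - X - S: 25+23+7+17 = 72
W - F - X - S - N: 25+20+17+10 = 72
W - F - X - N - S: 25+20+7+10 = 62
W - S - F - N - X: 16+13+23+7 = 59
W - S - F - X - N: 16+13+20+7 = 56
W - S - N - F - X: 16+10+23+20 = 69
W - S - N - X - F: 16+10+7+20 = 53
W - S - X - F - N: 16+17+20+23 = 76
W - S - X - N - F: 16+17+7+23 = 63
W - N - F - S - X: 6+23+13+17 = 59
W - N - F - X - S: 6+23+20+17 = 66
… (10 more)
W - X - N - S - F: 5+7+10+13 = 35  ← best
The minimum is 35.
One shortest path: W → X → N → S → F.

Shortest open route: 35 m.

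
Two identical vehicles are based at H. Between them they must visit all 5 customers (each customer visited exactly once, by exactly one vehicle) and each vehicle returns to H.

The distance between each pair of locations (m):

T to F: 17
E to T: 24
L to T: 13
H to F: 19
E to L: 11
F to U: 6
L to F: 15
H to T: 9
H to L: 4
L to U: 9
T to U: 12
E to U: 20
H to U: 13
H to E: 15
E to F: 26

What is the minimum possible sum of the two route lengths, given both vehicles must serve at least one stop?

75 m — the smallest possible combined total.

Try each way of splitting the stops between the two vehicles (each non-empty) and, for each split, find the best tour for each vehicle:
  {E} + {L, T, F, U}: 30 + 45 = 75
  {L} + {E, T, F, U}: 8 + 67 = 75
  {E, L} + {T, F, U}: 30 + 45 = 75
  {T} + {E, L, F, U}: 18 + 60 = 78
  {E, T} + {L, F, U}: 48 + 38 = 86
  {L, T} + {E, F, U}: 26 + 60 = 86
  … (15 splits in total)
Best: vehicle 1 H → E → H = 30; vehicle 2 H → L → U → F → T → H = 45; combined 75.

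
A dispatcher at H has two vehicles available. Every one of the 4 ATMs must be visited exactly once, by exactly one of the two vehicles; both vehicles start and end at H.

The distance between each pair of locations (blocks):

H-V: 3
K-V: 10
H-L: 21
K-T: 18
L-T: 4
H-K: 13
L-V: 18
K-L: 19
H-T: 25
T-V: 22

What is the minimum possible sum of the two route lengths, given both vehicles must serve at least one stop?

Minimum combined distance: 62 blocks.

There are 2^3 − 1 = 7 ways to divide the 4 stops into two non-empty groups. For each, the best each vehicle can do is its own shortest tour through its group:
  {K} + {L, T, V}: 26 + 50 = 76
  {L} + {K, T, V}: 42 + 56 = 98
  {K, L} + {T, V}: 53 + 50 = 103
  {T} + {K, L, V}: 50 + 53 = 103
  {K, T} + {L, V}: 56 + 42 = 98
  {L, T} + {K, V}: 50 + 26 = 76
  … (7 splits in total)
  {K, L, T} + {V}: 56 + 6 = 62  ← best
Best: vehicle 1 H → K → T → L → H = 56; vehicle 2 H → V → H = 6; combined 62.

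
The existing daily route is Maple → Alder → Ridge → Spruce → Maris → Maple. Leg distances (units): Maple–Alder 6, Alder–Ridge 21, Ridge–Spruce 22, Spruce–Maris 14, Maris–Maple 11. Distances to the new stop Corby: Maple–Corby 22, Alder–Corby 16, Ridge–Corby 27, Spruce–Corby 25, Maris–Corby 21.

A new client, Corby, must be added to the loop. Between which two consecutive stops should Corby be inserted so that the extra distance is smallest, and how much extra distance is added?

Insertion cost between consecutive stops i–j is d(i,Corby) + d(Corby,j) − d(i,j):
  between Maple and Alder: 22 + 16 − 6 = 32
  between Alder and Ridge: 16 + 27 − 21 = 22
  between Ridge and Spruce: 27 + 25 − 22 = 30
  between Spruce and Maris: 25 + 21 − 14 = 32
  between Maris and Maple: 21 + 22 − 11 = 32
Cheapest insertion is between Alder and Ridge, adding 22.
New total = 74 + 22 = 96.

Adding 22 by placing Corby on the Alder–Ridge leg.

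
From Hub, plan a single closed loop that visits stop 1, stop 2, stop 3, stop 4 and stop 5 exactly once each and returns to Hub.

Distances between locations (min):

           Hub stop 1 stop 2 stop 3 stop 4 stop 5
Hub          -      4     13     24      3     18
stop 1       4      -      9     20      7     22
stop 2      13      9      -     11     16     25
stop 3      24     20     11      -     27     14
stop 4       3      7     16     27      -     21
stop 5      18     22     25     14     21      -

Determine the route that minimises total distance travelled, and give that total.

62 min — the shortest possible round trip.

There are 60 distinct closed tours to check (reversals are equivalent).
Hub → stop 1 → stop 2 → stop 3 → stop 4 → stop 5 → Hub: 4+9+11+27+21+18 = 90
Hub → stop 1 → stop 2 → stop 3 → stop 5 → stop 4 → Hub: 4+9+11+14+21+3 = 62
Hub → stop 1 → stop 2 → stop 4 → stop 3 → stop 5 → Hub: 4+9+16+27+14+18 = 88
Hub → stop 1 → stop 2 → stop 4 → stop 5 → stop 3 → Hub: 4+9+16+21+14+24 = 88
Hub → stop 1 → stop 2 → stop 5 → stop 3 → stop 4 → Hub: 4+9+25+14+27+3 = 82
Hub → stop 1 → stop 2 → stop 5 → stop 4 → stop 3 → Hub: 4+9+25+21+27+24 = 110
Hub → stop 1 → stop 3 → stop 2 → stop 4 → stop 5 → Hub: 4+20+11+16+21+18 = 90
Hub → stop 1 → stop 3 → stop 2 → stop 5 → stop 4 → Hub: 4+20+11+25+21+3 = 84
Hub → stop 1 → stop 3 → stop 4 → stop 2 → stop 5 → Hub: 4+20+27+16+25+18 = 110
Hub → stop 1 → stop 3 → stop 4 → stop 5 → stop 2 → Hub: 4+20+27+21+25+13 = 110
Hub → stop 1 → stop 3 → stop 5 → stop 2 → stop 4 → Hub: 4+20+14+25+16+3 = 82
Hub → stop 1 → stop 3 → stop 5 → stop 4 → stop 2 → Hub: 4+20+14+21+16+13 = 88
Hub → stop 1 → stop 4 → stop 2 → stop 3 → stop 5 → Hub: 4+7+16+11+14+18 = 70
Hub → stop 1 → stop 4 → stop 2 → stop 5 → stop 3 → Hub: 4+7+16+25+14+24 = 90
… (46 more)
The minimum is 62.
One optimal route: Hub → stop 1 → stop 2 → stop 3 → stop 5 → stop 4 → Hub (or its reverse).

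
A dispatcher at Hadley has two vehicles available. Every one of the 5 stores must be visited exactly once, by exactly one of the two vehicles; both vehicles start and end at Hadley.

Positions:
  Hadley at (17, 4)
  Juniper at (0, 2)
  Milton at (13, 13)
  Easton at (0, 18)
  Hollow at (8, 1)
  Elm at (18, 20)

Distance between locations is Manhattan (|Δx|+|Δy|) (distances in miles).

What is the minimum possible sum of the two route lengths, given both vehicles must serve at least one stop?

Minimum combined distance: 100 miles.

Try each way of splitting the stops between the two vehicles (each non-empty) and, for each split, find the best tour for each vehicle:
  {Juniper} + {Milton, Easton, Hollow, Elm}: 38 + 82 = 120
  {Milton} + {Juniper, Easton, Hollow, Elm}: 26 + 74 = 100
  {Juniper, Milton} + {Easton, Hollow, Elm}: 56 + 74 = 130
  {Easton} + {Juniper, Milton, Hollow, Elm}: 62 + 74 = 136
  {Juniper, Easton} + {Milton, Hollow, Elm}: 66 + 58 = 124
  {Milton, Easton} + {Juniper, Hollow, Elm}: 62 + 74 = 136
  … (15 splits in total)
Best: vehicle 1 Hadley → Milton → Hadley = 26; vehicle 2 Hadley → Hollow → Juniper → Easton → Elm → Hadley = 74; combined 100.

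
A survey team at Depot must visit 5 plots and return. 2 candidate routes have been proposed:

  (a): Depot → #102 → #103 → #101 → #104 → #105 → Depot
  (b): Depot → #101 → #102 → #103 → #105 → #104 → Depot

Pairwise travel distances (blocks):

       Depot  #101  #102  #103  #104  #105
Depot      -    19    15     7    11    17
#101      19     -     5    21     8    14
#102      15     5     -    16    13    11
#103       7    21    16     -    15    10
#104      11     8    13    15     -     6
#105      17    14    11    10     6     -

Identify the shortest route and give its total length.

(a): 15 + 16 + 21 + 8 + 6 + 17 = 83
(b): 19 + 5 + 16 + 10 + 6 + 11 = 67

67 blocks — (b) is the shortest.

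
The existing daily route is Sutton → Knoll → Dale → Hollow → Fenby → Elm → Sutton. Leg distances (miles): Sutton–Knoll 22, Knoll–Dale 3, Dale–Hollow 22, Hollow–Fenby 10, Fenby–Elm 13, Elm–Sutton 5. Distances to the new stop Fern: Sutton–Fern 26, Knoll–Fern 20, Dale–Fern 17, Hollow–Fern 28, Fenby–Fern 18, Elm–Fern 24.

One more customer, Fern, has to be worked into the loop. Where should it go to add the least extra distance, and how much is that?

Insertion cost between consecutive stops i–j is d(i,Fern) + d(Fern,j) − d(i,j):
  between Sutton and Knoll: 26 + 20 − 22 = 24
  between Knoll and Dale: 20 + 17 − 3 = 34
  between Dale and Hollow: 17 + 28 − 22 = 23
  between Hollow and Fenby: 28 + 18 − 10 = 36
  between Fenby and Elm: 18 + 24 − 13 = 29
  between Elm and Sutton: 24 + 26 − 5 = 45
Cheapest insertion is between Dale and Hollow, adding 23.
New total = 75 + 23 = 98.

+23 miles — insert Fern between Dale and Hollow.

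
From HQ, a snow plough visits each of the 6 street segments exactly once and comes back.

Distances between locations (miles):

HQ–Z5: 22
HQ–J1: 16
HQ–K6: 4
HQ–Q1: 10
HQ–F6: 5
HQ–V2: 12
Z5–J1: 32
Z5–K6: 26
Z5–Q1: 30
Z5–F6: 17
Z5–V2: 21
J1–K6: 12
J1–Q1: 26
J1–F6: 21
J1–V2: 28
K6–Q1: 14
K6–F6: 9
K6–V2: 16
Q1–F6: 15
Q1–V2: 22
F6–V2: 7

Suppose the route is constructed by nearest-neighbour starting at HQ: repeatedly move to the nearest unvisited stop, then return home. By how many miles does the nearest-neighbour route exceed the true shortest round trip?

The nearest-neighbour route is 12 miles longer than optimal.

HQ: K6=4, F6=5, Q1=10, V2=12, J1=16, Z5=22 ⇒ K6
K6: F6=9, J1=12, Q1=14, V2=16, Z5=26 ⇒ F6
F6: V2=7, Q1=15, Z5=17, J1=21 ⇒ V2
V2: Z5=21, Q1=22, J1=28 ⇒ Z5
Z5: Q1=30, J1=32 ⇒ Q1
Q1: J1=26 ⇒ J1
NN route HQ → K6 → F6 → V2 → Z5 → Q1 → J1 → HQ costs 113.
Optimal: HQ → K6 → J1 → Z5 → V2 → F6 → Q1 → HQ costs 101 (by enumerating all 360 distinct tours).
Excess = 113 − 101 = 12.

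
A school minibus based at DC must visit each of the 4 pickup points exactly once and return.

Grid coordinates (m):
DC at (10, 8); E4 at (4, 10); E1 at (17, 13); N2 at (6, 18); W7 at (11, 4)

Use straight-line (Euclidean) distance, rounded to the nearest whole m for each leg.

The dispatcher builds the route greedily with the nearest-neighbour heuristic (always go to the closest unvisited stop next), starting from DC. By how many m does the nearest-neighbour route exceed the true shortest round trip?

DC: W7=4, E4=6, E1=9, N2=11 ⇒ W7
W7: E4=9, E1=11, N2=15 ⇒ E4
E4: N2=8, E1=13 ⇒ N2
N2: E1=12 ⇒ E1
NN route DC → W7 → E4 → N2 → E1 → DC costs 42.
Optimal: DC → E4 → N2 → E1 → W7 → DC costs 41 (by enumerating all 12 distinct tours).
Excess = 42 − 41 = 1.

The nearest-neighbour route is 1 m longer than optimal.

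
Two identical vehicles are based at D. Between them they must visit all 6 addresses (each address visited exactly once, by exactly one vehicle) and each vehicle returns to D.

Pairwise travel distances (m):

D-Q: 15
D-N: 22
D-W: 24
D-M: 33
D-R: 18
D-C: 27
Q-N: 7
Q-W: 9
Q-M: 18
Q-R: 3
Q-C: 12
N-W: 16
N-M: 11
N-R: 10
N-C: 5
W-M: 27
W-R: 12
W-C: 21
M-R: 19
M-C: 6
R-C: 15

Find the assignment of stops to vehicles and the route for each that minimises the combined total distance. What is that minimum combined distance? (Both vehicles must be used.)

There are 2^5 − 1 = 31 ways to divide the 6 stops into two non-empty groups. For each, the best each vehicle can do is its own shortest tour through its group:
  {Q} + {N, W, M, R, C}: 30 + 88 = 118
  {N} + {Q, W, M, R, C}: 44 + 88 = 132
  {Q, N} + {W, M, R, C}: 44 + 88 = 132
  {W} + {Q, N, M, R, C}: 48 + 70 = 118
  {Q, W} + {N, M, R, C}: 48 + 70 = 118
  {N, W} + {Q, M, R, C}: 62 + 70 = 132
  … (31 splits in total)
Best: vehicle 1 D → Q → D = 30; vehicle 2 D → N → C → M → R → W → D = 88; combined 118.

118 m — the smallest possible combined total.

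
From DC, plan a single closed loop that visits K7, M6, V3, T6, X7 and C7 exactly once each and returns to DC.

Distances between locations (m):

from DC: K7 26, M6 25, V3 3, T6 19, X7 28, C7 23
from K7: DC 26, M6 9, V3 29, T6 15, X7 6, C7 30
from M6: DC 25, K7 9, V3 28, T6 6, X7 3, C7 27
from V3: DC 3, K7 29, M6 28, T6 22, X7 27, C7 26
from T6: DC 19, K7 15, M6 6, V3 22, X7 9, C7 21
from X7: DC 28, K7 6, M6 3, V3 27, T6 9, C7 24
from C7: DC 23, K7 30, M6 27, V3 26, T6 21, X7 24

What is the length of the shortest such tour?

DC → K7 → M6 → V3 → T6 → X7 → C7 → DC: 26+9+28+22+9+24+23 = 141
DC → K7 → M6 → V3 → T6 → C7 → X7 → DC: 26+9+28+22+21+24+28 = 158
DC → K7 → M6 → V3 → X7 → T6 → C7 → DC: 26+9+28+27+9+21+23 = 143
DC → K7 → M6 → V3 → X7 → C7 → T6 → DC: 26+9+28+27+24+21+19 = 154
DC → K7 → M6 → V3 → C7 → T6 → X7 → DC: 26+9+28+26+21+9+28 = 147
DC → K7 → M6 → V3 → C7 → X7 → T6 → DC: 26+9+28+26+24+9+19 = 141
DC → K7 → M6 → T6 → V3 → X7 → C7 → DC: 26+9+6+22+27+24+23 = 137
DC → K7 → M6 → T6 → V3 → C7 → X7 → DC: 26+9+6+22+26+24+28 = 141
… (352 more)
DC → K7 → X7 → M6 → T6 → C7 → V3 → DC: 26+6+3+6+21+26+3 = 91  ← best
The minimum is 91.
One optimal route: DC → K7 → X7 → M6 → T6 → C7 → V3 → DC (or its reverse).

91 m — the shortest possible round trip.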